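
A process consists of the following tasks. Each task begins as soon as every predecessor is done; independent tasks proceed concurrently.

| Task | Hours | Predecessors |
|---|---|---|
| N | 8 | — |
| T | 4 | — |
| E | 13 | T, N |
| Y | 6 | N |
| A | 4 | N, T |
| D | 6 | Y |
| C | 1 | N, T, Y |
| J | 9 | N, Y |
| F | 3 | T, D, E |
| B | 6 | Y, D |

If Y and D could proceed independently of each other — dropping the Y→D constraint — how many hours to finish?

With the dependency in place, N→Y→D→B = 8+6+6+6 = 26 sets the finish at 26 hours.
Without Y→D, D's earliest start moves from 14 to 0.
The longest chain is now N→E→F = 8+13+3 = 24, so the schedule takes 24 hours.

24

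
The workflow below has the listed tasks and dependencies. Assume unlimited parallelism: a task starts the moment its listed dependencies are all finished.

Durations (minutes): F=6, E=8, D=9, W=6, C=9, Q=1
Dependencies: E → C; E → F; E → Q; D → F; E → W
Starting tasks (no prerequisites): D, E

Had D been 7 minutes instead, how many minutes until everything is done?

The binding path is E→C = 8+9 = 17; finish at 17 minutes.
The longest path through D is only 15 minutes, so D has float 2.
No other chain overtakes it, so the finish is 17 minutes.

17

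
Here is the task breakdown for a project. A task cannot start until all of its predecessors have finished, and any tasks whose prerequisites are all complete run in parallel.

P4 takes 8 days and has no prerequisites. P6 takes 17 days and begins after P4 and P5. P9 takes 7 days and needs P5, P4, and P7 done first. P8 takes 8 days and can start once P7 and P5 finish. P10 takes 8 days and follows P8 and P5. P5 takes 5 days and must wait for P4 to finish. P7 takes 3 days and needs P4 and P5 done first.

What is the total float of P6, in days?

Critical path: P4→P5→P7→P8→P10 = 8+5+3+8+8 = 32, so the finish is 32 days.
P6 finishes as early as 30 and must finish by 32.
Slack of P6 = 15 − 13 = 2 days.

2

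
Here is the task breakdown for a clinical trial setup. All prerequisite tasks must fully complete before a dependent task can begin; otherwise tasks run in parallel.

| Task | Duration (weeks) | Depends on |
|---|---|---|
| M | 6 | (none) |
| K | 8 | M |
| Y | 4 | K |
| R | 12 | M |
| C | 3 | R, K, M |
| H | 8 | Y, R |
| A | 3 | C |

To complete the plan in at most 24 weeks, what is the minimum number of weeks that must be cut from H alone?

2

Current finish: 26 weeks; target: 24.
H is on every critical path, so each week cut from H cuts the finish by one (this holds down to a finish of 24).
Need 26 − 24 = 2 weeks off H → H becomes 6 weeks, finish becomes 24.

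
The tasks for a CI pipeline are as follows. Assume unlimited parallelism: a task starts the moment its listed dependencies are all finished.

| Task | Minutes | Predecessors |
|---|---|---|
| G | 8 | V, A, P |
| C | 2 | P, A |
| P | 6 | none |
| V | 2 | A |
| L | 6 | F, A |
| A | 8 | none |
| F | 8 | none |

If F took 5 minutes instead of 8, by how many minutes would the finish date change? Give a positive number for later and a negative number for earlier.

Actual critical path: A→V→G = 8+2+8 = 18 ⇒ 18 minutes.
F is off the critical path — its longest chain is 14 minutes, giving 4 of slack.
The critical path is still A→V→G; finish is now 18 minutes.
Change in finish: 18 − 18 = +0 minutes.

0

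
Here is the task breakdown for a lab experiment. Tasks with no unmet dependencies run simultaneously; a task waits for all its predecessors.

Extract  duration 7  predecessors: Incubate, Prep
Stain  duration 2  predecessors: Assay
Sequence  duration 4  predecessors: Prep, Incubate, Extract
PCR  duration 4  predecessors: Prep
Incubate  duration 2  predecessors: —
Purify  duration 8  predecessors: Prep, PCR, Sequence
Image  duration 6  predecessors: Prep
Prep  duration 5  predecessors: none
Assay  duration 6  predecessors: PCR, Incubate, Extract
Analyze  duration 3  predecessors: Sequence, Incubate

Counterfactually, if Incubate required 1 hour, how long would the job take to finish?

24

The binding path is Prep→Extract→Sequence→Purify = 5+7+4+8 = 24; finish at 24 hours.
The longest path through Incubate is only 21 hours, so Incubate has float 3.
No other chain overtakes it, so the finish is 24 hours.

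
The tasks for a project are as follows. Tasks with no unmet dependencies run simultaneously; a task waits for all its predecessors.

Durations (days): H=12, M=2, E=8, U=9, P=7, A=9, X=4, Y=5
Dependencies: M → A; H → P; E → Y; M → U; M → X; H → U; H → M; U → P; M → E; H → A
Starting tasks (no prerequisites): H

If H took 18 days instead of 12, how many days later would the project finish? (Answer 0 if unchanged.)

Actual critical path: H→M→U→P = 12+2+9+7 = 30 ⇒ 30 days.
H lies on that path, so at 18 days the path becomes 36 days.
No other chain overtakes it, so the finish is 36 days.
Change in finish: 36 − 30 = +6 days.

6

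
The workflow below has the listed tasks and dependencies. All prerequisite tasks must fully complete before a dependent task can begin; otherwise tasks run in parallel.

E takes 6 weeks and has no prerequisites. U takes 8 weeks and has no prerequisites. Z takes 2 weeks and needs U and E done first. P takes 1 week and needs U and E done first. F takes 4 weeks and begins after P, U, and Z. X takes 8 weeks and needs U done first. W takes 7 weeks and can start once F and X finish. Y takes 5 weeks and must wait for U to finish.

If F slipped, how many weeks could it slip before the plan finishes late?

2

U→X→W = 8+8+7 = 23 sets the makespan at 23 weeks.
F finishes as early as 14 and must finish by 16.
So F can slip 16 − 14 = 2 weeks.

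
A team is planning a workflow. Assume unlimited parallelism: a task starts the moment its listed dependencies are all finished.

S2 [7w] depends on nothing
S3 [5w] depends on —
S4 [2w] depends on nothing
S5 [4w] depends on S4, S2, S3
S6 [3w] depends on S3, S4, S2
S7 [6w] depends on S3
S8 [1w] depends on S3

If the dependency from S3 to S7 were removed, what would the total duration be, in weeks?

11

With the dependency in place, S2→S5 = 7+4 = 11 sets the finish at 11 weeks.
Without S3→S7, S7's earliest start moves from 5 to 0.
New critical path: S2→S5 = 7+4 = 11 ⇒ 11 weeks.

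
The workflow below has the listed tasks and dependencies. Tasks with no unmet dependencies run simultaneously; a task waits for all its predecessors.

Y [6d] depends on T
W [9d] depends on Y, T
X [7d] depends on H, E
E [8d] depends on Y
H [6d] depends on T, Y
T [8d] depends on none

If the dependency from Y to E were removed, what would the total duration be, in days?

With the dependency in place, T→Y→E→X = 8+6+8+7 = 29 sets the finish at 29 days.
Without Y→E, E's earliest start moves from 14 to 0.
The longest chain is now T→Y→H→X = 8+6+6+7 = 27, so the job takes 27 days.

27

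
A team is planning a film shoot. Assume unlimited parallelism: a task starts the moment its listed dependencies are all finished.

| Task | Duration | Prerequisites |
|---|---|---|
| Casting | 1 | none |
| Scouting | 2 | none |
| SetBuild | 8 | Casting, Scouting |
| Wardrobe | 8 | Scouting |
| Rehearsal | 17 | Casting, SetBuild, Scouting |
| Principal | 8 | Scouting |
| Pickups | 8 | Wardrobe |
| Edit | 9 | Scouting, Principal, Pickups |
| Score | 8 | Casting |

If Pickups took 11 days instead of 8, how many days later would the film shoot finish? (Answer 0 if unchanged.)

3

Actual critical path: Scouting→Wardrobe→Pickups→Edit = 2+8+8+9 = 27 ⇒ 27 days.
Pickups lies on that path, so at 11 days the path becomes 30 days.
The critical path is still Scouting→Wardrobe→Pickups→Edit; finish is now 30 days.
Change in finish: 30 − 27 = +3 days.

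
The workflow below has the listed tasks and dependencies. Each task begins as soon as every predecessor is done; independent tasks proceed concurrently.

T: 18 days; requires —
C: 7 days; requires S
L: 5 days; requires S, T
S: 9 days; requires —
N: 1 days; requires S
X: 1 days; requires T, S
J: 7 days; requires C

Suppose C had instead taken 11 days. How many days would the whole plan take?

As given, the longest chain is S→C→J = 9+7+7 = 23, so the finish is 23 days.
C is on the critical path; changing it to 11 makes that path 27 days.
That remains the longest chain; total 27 days.

27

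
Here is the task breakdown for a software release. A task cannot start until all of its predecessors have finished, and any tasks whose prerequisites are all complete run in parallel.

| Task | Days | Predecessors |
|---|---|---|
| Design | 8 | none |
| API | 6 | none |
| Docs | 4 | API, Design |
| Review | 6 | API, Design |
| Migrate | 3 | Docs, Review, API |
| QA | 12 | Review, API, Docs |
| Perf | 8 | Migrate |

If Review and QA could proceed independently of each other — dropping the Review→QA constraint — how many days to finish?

With the dependency in place, Design→Review→QA = 8+6+12 = 26 sets the finish at 26 days.
Without Review→QA, QA's earliest start moves from 14 to 12.
The longest chain is now Design→Review→Migrate→Perf = 8+6+3+8 = 25, so the project takes 25 days.

25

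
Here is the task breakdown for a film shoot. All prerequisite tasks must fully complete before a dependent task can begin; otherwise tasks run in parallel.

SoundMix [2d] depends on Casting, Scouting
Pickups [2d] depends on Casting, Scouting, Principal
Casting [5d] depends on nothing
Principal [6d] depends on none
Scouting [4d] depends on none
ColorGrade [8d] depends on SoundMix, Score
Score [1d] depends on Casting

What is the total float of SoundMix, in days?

Casting→SoundMix→ColorGrade = 5+2+8 = 15 sets the makespan at 15 days.
SoundMix finishes as early as 7 and must finish by 7.
So SoundMix can slip 7 − 7 = 0 days.

0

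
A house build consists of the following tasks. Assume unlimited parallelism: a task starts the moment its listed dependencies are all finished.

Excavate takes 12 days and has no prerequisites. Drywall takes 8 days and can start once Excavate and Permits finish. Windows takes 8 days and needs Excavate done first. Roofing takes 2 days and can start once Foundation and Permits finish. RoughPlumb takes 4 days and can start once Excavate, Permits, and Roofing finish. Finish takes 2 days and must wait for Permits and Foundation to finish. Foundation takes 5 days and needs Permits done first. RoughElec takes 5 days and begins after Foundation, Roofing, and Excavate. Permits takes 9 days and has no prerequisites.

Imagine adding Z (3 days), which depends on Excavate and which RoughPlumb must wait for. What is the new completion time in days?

Originally the job takes 21 days.
With Z inserted, RoughPlumb now waits for max(Excavate, Permits, Roofing, Z).
New critical path: Permits→Foundation→Roofing→RoughElec = 9+5+2+5 = 21 ⇒ 21 days.

21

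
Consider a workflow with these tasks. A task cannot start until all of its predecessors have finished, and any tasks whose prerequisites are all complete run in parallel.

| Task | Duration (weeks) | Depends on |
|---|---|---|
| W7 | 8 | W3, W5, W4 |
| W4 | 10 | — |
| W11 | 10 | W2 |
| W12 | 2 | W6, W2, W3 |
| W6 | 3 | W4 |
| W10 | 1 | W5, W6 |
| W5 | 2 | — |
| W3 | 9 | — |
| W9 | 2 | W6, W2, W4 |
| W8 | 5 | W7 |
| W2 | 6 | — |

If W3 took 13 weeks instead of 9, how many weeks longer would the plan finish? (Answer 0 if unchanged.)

Actual critical path: W4→W7→W8 = 10+8+5 = 23 ⇒ 23 weeks.
W3 is off the critical path — its longest chain is 22 weeks, giving 1 of slack.
Now W3→W7→W8 = 13+8+5 = 26 is longest, so the finish becomes 26 weeks.
Change in finish: 26 − 23 = +3 weeks.

3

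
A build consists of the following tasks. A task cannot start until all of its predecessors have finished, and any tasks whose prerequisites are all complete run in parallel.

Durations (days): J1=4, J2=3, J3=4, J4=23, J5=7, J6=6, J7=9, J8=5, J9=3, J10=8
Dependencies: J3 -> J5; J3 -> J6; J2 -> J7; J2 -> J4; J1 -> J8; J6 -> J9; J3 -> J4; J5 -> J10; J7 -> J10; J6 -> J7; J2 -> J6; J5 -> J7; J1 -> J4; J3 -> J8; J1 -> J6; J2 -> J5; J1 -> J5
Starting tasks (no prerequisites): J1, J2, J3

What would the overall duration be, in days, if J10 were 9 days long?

Baseline: J1→J5→J7→J10 = 4+7+9+8 = 28 → 28 days.
J10 is on the critical path; changing it to 9 makes that path 29 days.
No other chain overtakes it, so the finish is 29 days.

29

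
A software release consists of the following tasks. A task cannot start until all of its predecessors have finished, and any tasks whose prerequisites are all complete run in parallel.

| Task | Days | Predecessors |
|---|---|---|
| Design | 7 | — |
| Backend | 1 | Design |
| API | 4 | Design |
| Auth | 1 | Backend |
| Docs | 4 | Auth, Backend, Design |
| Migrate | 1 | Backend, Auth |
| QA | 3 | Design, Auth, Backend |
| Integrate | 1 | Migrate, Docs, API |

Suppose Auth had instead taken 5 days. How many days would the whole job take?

18

Critical path before the change: Design→Backend→Auth→Docs→Integrate = 7+1+1+4+1 = 14 giving 14 days.
Auth is on the critical path; changing it to 5 makes that path 18 days.
That remains the longest chain; total 18 days.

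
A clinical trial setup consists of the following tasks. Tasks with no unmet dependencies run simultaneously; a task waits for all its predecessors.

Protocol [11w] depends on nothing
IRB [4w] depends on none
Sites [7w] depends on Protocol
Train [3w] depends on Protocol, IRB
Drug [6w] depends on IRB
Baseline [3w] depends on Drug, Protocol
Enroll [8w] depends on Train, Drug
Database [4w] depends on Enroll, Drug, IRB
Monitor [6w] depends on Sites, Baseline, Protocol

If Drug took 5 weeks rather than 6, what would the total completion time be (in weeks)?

26

As given, the longest chain is Protocol→Train→Enroll→Database = 11+3+8+4 = 26, so the finish is 26 weeks.
Drug is off the critical path — its longest chain is 22 weeks, giving 4 of slack.
No other chain overtakes it, so the finish is 26 weeks.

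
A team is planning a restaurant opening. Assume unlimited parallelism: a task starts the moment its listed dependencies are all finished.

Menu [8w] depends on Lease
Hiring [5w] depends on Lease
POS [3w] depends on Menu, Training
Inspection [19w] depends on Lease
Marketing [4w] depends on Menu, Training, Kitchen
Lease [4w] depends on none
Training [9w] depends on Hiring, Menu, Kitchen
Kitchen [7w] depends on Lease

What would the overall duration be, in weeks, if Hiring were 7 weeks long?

25

The binding path is Lease→Menu→Training→Marketing = 4+8+9+4 = 25; finish at 25 weeks.
Hiring has 3 weeks of float (longest path through it is 22).
No other chain overtakes it, so the finish is 25 weeks.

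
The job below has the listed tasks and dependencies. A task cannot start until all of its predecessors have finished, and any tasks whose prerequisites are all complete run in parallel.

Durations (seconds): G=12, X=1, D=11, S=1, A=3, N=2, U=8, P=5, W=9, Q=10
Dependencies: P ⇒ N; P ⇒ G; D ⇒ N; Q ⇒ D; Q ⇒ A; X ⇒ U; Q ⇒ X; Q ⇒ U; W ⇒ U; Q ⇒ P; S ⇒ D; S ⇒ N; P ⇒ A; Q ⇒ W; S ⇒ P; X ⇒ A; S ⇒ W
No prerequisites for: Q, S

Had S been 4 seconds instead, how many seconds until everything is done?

27

Baseline: Q→P→G = 10+5+12 = 27 → 27 seconds.
S has 9 seconds of float (longest path through it is 18).
No other chain overtakes it, so the finish is 27 seconds.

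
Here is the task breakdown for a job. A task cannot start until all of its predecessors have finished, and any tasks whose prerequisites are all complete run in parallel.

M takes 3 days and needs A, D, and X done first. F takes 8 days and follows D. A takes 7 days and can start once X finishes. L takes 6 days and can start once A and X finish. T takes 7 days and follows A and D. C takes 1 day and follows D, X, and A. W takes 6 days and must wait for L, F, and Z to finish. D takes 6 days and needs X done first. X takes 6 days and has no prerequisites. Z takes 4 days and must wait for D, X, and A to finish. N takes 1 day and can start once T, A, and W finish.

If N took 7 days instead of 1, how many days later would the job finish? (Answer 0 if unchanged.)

6

Critical path before the change: X→D→F→W→N = 6+6+8+6+1 = 27 giving 27 days.
Since N is critical, the +6 change carries straight to that chain (now 33 days).
No other chain overtakes it, so the finish is 33 days.
Change in finish: 33 − 27 = +6 days.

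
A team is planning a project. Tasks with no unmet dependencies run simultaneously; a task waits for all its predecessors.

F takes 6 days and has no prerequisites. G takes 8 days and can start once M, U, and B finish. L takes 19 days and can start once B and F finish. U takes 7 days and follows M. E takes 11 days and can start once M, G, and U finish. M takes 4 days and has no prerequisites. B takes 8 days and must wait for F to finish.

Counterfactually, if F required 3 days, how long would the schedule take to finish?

As given, the longest chain is F→B→G→E = 6+8+8+11 = 33, so the finish is 33 days.
F lies on that path, so at 3 days the path becomes 30 days.
That remains the longest chain; total 30 days.

30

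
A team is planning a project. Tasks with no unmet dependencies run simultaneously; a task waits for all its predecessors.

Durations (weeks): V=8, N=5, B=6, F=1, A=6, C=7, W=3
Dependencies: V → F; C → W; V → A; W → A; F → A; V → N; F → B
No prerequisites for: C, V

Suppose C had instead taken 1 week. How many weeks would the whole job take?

15

Actual critical path: C→W→A = 7+3+6 = 16 ⇒ 16 weeks.
C lies on that path, so at 1 week the path becomes 10 weeks.
New critical path: V→F→B = 8+1+6 = 15 ⇒ 15 weeks.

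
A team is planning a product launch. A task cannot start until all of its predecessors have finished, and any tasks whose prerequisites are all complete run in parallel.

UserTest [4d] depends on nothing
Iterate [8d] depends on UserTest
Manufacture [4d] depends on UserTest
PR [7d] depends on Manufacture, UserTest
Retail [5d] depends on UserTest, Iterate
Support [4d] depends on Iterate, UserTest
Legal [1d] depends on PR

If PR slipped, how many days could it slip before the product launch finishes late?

Critical path: UserTest→Iterate→Retail = 4+8+5 = 17, so the finish is 17 days.
The longest chain containing PR totals 16 days.
So PR can slip 16 − 15 = 1 day.

1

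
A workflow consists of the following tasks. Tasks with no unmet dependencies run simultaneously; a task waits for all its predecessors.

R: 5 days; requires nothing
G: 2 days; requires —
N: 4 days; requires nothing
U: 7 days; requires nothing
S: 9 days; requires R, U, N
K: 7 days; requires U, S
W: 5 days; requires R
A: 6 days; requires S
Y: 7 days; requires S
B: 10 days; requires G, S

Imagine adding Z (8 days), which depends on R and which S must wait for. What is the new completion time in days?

Originally the workflow takes 26 days.
With Z inserted, S now waits for max(R, U, N, Z).
New critical path: R→Z→S→B = 5+8+9+10 = 32 ⇒ 32 days.

32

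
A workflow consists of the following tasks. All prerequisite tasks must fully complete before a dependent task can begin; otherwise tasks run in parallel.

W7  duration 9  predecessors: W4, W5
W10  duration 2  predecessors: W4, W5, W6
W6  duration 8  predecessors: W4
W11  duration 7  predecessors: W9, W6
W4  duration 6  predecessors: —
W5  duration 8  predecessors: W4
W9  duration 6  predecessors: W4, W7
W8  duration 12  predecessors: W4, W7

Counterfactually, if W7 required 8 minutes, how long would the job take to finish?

35

The binding path is W4→W5→W7→W9→W11 = 6+8+9+6+7 = 36; finish at 36 minutes.
Since W7 is critical, the -1 change carries straight to that chain (now 35 minutes).
That remains the longest chain; total 35 minutes.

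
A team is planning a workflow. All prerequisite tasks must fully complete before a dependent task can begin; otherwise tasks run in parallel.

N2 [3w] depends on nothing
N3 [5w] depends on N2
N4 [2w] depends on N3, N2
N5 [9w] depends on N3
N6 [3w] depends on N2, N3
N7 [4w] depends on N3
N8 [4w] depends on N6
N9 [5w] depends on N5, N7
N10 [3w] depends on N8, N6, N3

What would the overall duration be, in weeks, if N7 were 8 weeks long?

22

Actual critical path: N2→N3→N5→N9 = 3+5+9+5 = 22 ⇒ 22 weeks.
The longest path through N7 is only 17 weeks, so N7 has float 5.
No other chain overtakes it, so the finish is 22 weeks.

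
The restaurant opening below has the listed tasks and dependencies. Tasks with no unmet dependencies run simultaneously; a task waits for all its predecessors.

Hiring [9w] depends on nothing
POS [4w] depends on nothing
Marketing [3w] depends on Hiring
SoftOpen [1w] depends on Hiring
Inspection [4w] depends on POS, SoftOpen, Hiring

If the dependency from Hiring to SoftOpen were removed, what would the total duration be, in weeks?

Before: longest chain Hiring→SoftOpen→Inspection = 9+1+4 = 14, finish 14.
Without Hiring→SoftOpen, SoftOpen's earliest start moves from 9 to 0.
The longest chain is now Hiring→Inspection = 9+4 = 13, so the restaurant opening takes 13 weeks.

13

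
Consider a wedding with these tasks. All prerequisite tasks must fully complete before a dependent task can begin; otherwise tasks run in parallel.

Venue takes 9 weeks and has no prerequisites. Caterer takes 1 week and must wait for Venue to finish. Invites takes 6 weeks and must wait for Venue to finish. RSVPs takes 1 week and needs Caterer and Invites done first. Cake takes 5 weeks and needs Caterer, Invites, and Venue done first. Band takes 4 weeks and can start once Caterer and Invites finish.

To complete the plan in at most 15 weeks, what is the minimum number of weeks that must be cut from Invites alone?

Current finish: 20 weeks; target: 15.
Invites is on every critical path, so each week cut from Invites cuts the finish by one (this holds down to a finish of 15).
Need 20 − 15 = 5 weeks off Invites → Invites becomes 1 week, finish becomes 15.

5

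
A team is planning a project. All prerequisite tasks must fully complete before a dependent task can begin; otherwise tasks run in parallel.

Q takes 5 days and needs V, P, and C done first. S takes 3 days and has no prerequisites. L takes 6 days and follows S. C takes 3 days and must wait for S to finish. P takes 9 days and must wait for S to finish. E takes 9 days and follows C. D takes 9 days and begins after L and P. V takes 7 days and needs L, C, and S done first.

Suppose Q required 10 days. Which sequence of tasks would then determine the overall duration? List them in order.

Actual critical path: S→L→V→Q = 3+6+7+5 = 21 ⇒ 21 days.
Q lies on that path, so at 10 days the path becomes 26 days.
No other chain overtakes it, so the finish is 26 days.

S, L, V, Q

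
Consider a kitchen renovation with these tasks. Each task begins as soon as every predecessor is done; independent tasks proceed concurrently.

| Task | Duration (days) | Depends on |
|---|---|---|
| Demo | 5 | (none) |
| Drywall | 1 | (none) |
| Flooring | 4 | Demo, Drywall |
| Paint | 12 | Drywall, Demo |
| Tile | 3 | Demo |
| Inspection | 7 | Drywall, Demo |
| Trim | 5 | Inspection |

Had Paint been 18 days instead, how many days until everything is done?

23

As given, the longest chain is Demo→Paint = 5+12 = 17, so the finish is 17 days.
Paint lies on that path, so at 18 days the path becomes 23 days.
The critical path is still Demo→Paint; finish is now 23 days.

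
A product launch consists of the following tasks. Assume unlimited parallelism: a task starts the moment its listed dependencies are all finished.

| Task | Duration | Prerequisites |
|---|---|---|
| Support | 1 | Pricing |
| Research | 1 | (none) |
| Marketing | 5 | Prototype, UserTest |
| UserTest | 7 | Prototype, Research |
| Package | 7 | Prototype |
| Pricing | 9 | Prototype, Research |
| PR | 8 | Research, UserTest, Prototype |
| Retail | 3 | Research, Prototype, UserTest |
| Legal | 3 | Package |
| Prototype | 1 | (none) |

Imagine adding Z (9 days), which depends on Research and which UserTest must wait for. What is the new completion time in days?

Originally the project takes 16 days.
With Z inserted, UserTest now waits for max(Prototype, Research, Z).
New critical path: Research→Z→UserTest→PR = 1+9+7+8 = 25 ⇒ 25 days.

25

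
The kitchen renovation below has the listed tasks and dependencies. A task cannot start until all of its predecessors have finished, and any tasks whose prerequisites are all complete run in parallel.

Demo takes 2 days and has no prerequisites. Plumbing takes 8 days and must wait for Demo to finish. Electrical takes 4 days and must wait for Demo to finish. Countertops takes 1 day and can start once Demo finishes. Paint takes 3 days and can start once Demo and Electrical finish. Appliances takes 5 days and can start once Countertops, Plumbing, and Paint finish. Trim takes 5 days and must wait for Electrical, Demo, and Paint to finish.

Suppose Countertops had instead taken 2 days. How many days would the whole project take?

Baseline: Demo→Plumbing→Appliances = 2+8+5 = 15 → 15 days.
Countertops has 7 days of float (longest path through it is 8).
That remains the longest chain; total 15 days.

15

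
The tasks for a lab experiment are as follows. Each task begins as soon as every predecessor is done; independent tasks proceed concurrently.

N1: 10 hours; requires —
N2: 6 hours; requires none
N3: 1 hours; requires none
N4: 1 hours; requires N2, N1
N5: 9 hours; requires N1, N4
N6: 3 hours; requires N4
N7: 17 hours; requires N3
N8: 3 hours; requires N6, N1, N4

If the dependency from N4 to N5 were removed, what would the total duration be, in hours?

With the dependency in place, N1→N4→N5 = 10+1+9 = 20 sets the finish at 20 hours.
Without N4→N5, N5's earliest start moves from 11 to 10.
After: N1→N5 = 10+9 = 19 → 19 hours.

19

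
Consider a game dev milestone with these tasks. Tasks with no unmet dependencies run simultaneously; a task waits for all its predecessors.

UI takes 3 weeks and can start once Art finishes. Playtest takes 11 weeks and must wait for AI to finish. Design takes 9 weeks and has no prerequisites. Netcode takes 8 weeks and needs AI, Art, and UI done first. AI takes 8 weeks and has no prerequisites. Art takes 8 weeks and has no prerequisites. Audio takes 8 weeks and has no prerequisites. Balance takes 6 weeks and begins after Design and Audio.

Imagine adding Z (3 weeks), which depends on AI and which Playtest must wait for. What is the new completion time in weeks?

22

Originally the project takes 19 weeks.
With Z inserted, Playtest now waits for max(AI, Z).
New critical path: AI→Z→Playtest = 8+3+11 = 22 ⇒ 22 weeks.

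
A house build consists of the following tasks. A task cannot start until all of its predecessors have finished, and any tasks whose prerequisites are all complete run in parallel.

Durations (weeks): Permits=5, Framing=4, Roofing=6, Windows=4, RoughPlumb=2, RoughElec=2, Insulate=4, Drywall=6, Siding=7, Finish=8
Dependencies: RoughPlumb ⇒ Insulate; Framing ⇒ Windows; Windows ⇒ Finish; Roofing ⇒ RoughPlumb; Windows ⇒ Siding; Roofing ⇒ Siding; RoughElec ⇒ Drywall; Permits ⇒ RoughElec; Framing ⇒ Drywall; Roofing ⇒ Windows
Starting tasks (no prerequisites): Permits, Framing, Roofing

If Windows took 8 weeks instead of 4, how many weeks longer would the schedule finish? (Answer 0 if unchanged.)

Critical path before the change: Roofing→Windows→Finish = 6+4+8 = 18 giving 18 weeks.
Since Windows is critical, the +4 change carries straight to that chain (now 22 weeks).
That remains the longest chain; total 22 weeks.
Change in finish: 22 − 18 = +4 weeks.

4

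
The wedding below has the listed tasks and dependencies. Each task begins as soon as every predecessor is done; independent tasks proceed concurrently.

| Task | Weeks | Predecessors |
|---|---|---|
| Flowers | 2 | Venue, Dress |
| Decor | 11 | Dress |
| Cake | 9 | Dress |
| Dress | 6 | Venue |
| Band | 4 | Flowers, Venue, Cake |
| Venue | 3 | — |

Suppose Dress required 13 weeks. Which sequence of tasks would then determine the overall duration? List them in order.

Actual critical path: Venue→Dress→Cake→Band = 3+6+9+4 = 22 ⇒ 22 weeks.
Dress is on the critical path; changing it to 13 makes that path 29 weeks.
That remains the longest chain; total 29 weeks.

Venue, Dress, Cake, Band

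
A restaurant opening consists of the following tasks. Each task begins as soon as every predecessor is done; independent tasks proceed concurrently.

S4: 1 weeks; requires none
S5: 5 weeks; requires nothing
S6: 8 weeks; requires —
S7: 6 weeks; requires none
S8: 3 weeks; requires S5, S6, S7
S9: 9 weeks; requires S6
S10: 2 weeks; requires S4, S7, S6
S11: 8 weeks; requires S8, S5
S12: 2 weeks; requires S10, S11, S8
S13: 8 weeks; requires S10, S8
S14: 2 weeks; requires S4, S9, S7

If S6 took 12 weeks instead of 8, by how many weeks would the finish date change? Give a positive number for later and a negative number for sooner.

4

Critical path before the change: S6→S8→S11→S12 = 8+3+8+2 = 21 giving 21 weeks.
S6 lies on that path, so at 12 weeks the path becomes 25 weeks.
The critical path is still S6→S8→S11→S12; finish is now 25 weeks.
Change in finish: 25 − 21 = +4 weeks.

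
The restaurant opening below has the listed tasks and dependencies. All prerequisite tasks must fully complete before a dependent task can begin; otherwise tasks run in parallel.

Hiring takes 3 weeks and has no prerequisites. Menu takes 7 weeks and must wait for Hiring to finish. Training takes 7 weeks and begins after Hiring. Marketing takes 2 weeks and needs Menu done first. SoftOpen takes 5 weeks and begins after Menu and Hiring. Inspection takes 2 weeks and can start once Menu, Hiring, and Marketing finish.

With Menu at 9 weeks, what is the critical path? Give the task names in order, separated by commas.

Hiring, Menu, SoftOpen

Critical path before the change: Hiring→Menu→SoftOpen = 3+7+5 = 15 giving 15 weeks.
Menu is on the critical path; changing it to 9 makes that path 17 weeks.
No other chain overtakes it, so the finish is 17 weeks.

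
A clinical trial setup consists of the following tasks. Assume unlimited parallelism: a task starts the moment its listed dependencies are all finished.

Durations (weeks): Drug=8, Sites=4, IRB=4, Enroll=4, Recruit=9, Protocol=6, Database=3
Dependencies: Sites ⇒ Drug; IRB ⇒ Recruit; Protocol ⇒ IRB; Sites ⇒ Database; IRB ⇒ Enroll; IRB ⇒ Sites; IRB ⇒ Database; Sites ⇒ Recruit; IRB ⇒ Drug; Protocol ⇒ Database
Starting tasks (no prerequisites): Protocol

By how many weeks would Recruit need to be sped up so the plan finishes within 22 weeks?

1

Current finish: 23 weeks; target: 22.
Recruit is on every critical path, so each week cut from Recruit cuts the finish by one (this holds down to a finish of 22).
Need 23 − 22 = 1 week off Recruit → Recruit becomes 8 weeks, finish becomes 22.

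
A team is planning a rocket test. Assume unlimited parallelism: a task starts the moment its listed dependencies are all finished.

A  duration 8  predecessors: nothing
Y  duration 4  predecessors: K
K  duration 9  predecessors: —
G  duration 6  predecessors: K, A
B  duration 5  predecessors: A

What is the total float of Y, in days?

2

The longest chain is K→G = 9+6 = 15; overall finish 15 days.
Y finishes as early as 13 and must finish by 15.
So Y can slip 15 − 13 = 2 days.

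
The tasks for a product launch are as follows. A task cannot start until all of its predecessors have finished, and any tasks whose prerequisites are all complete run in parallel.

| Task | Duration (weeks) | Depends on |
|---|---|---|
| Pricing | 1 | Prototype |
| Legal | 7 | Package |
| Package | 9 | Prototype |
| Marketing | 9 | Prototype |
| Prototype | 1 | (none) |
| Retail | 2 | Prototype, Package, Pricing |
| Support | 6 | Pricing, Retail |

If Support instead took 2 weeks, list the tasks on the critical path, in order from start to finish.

Prototype, Package, Legal

Baseline: Prototype→Package→Retail→Support = 1+9+2+6 = 18 → 18 weeks.
Support lies on that path, so at 2 weeks the path becomes 14 weeks.
New critical path: Prototype→Package→Legal = 1+9+7 = 17 ⇒ 17 weeks.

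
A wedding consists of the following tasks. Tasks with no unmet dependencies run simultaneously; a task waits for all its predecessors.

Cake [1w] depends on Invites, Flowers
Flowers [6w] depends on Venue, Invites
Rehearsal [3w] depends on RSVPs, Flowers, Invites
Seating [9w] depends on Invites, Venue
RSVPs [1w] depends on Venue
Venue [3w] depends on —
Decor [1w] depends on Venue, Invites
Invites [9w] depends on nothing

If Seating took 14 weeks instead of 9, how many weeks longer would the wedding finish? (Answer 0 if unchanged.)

As given, the longest chain is Invites→Seating = 9+9 = 18, so the finish is 18 weeks.
Seating is on the critical path; changing it to 14 makes that path 23 weeks.
That remains the longest chain; total 23 weeks.
Change in finish: 23 − 18 = +5 weeks.

5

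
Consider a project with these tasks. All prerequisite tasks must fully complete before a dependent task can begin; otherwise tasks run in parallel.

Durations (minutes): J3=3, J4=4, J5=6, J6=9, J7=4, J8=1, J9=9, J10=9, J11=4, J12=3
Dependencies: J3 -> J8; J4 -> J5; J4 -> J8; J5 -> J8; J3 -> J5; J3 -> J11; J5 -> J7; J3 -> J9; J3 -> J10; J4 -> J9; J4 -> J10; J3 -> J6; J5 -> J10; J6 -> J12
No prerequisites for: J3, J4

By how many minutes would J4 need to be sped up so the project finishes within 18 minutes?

1

Current finish: 19 minutes; target: 18.
J4 is on every critical path, so each minute cut from J4 cuts the finish by one (this holds down to a finish of 18).
Need 19 − 18 = 1 minute off J4 → J4 becomes 3 minutes, finish becomes 18.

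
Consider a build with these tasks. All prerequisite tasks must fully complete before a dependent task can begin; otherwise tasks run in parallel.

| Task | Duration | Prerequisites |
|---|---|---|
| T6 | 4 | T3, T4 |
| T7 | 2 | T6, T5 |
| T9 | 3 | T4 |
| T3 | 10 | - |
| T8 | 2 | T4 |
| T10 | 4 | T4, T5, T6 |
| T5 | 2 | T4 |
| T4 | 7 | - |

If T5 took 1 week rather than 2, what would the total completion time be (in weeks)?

Baseline: T3→T6→T10 = 10+4+4 = 18 → 18 weeks.
T5 has 5 weeks of float (longest path through it is 13).
The critical path is still T3→T6→T10; finish is now 18 weeks.

18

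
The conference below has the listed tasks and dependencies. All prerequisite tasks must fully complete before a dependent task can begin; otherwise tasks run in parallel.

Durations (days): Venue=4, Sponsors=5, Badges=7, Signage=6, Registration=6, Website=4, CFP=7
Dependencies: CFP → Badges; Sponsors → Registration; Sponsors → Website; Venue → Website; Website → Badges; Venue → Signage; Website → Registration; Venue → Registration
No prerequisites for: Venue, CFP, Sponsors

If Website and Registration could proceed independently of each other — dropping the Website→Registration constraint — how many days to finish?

16

With the dependency in place, Sponsors→Website→Badges = 5+4+7 = 16 sets the finish at 16 days.
Without Website→Registration, Registration's earliest start moves from 9 to 5.
New critical path: Sponsors→Website→Badges = 5+4+7 = 16 ⇒ 16 days.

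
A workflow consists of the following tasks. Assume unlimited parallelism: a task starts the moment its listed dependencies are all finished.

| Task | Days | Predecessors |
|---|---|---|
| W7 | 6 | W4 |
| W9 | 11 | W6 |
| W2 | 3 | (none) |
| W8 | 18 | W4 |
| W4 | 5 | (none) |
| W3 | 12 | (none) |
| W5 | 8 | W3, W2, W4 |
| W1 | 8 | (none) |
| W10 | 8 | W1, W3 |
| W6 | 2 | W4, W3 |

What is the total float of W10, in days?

5

W3→W6→W9 = 12+2+11 = 25 sets the makespan at 25 days.
W10 finishes as early as 20 and must finish by 25.
Float = 25 − 20 = 5.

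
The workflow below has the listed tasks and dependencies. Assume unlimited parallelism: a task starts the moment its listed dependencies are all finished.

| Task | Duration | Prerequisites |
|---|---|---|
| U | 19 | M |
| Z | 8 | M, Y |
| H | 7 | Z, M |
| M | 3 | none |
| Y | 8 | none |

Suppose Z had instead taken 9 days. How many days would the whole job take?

As given, the longest chain is Y→Z→H = 8+8+7 = 23, so the finish is 23 days.
Z lies on that path, so at 9 days the path becomes 24 days.
No other chain overtakes it, so the finish is 24 days.

24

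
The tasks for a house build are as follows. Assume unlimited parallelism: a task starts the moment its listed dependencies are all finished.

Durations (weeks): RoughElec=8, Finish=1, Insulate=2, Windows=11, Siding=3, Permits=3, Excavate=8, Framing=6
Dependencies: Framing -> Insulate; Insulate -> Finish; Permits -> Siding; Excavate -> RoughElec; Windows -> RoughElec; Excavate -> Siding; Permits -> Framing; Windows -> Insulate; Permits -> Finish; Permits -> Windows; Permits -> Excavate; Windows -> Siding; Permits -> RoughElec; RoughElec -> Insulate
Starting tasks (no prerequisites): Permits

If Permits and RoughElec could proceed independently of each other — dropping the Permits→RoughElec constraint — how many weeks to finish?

25

With the dependency in place, Permits→Windows→RoughElec→Insulate→Finish = 3+11+8+2+1 = 25 sets the finish at 25 weeks.
Dropping Permits→RoughElec doesn't change RoughElec's earliest start (14); another predecessor still binds.
New critical path: Permits→Windows→RoughElec→Insulate→Finish = 3+11+8+2+1 = 25 ⇒ 25 weeks.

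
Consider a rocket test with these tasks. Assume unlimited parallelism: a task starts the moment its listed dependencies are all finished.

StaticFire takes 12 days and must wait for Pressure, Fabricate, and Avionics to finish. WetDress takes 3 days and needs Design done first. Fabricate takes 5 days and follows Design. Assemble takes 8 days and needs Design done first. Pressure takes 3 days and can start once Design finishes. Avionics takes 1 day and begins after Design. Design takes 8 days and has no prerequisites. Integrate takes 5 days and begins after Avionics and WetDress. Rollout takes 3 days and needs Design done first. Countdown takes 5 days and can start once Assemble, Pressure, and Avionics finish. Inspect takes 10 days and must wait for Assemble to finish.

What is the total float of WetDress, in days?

10

Critical path: Design→Assemble→Inspect = 8+8+10 = 26, so the finish is 26 days.
The longest chain containing WetDress totals 16 days.
Float = 26 − 16 = 10.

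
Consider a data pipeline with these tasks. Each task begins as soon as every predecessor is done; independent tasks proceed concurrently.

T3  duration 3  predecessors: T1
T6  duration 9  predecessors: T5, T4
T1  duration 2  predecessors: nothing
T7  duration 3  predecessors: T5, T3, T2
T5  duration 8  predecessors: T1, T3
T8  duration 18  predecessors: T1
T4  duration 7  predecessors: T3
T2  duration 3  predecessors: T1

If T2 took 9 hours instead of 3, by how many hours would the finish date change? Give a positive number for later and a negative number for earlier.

0

The binding path is T1→T3→T5→T6 = 2+3+8+9 = 22; finish at 22 hours.
The longest path through T2 is only 8 hours, so T2 has float 14.
The critical path is still T1→T3→T5→T6; finish is now 22 hours.
Change in finish: 22 − 22 = +0 hours.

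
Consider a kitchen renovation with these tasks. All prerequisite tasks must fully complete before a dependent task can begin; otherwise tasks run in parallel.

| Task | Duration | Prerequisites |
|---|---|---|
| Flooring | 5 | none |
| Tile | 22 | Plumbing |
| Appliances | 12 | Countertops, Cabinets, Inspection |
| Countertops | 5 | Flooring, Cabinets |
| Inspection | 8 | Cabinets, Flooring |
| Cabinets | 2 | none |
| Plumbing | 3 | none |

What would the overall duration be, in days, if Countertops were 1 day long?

Actual critical path: Plumbing→Tile = 3+22 = 25 ⇒ 25 days.
Countertops is off the critical path — its longest chain is 22 days, giving 3 of slack.
The critical path is still Plumbing→Tile; finish is now 25 days.

25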